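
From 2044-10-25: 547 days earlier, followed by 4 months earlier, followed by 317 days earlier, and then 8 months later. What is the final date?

Going back 547 days from October 25, 2044:
Going back 25 days from October 25, 2044 reaches the end of the previous month; 547 − 25 = 522 left.
September 2044 has 30 days: 522 − 30 = 492 left.
August 2044 has 31 days: 492 − 31 = 461 left.
July 2044 has 31 days: 461 − 31 = 430 left.
June 2044 has 30 days: 430 − 30 = 400 left.
May 2044 has 31 days: 400 − 31 = 369 left.
April 2044 has 30 days: 369 − 30 = 339 left.
March 2044 has 31 days: 339 − 31 = 308 left.
February 2044 has 29 days (2044 is a leap year): 308 − 29 = 279 left.
January 2044 has 31 days: 279 − 31 = 248 left.
December 2043 has 31 days: 248 − 31 = 217 left.
November 2043 has 30 days: 217 − 30 = 187 left.
October 2043 has 31 days: 187 − 31 = 156 left.
September 2043 has 30 days: 156 − 30 = 126 left.
August 2043 has 31 days: 126 − 31 = 95 left.
July 2043 has 31 days: 95 − 31 = 64 left.
June 2043 has 30 days: 64 − 30 = 34 left.
May 2043 has 31 days: 34 − 31 = 3 left.
April 2043 has 30 days; 30 − 3 = 27 → April 27, 2043.
Subtracting 4 months from April 27, 2043:
month 4 − 4 = 0, which is month 12 of year 2042 → December 2042.
Day 27 is valid in December, giving December 27, 2042.
Counting back 317 days from December 27, 2042:
Going back 27 days from December 27, 2042 reaches the end of the previous month; 317 − 27 = 290 left.
November 2042 has 30 days: 290 − 30 = 260 left.
October 2042 has 31 days: 260 − 31 = 229 left.
September 2042 has 30 days: 229 − 30 = 199 left.
August 2042 has 31 days: 199 − 31 = 168 left.
July 2042 has 31 days: 168 − 31 = 137 left.
June 2042 has 30 days: 137 − 30 = 107 left.
May 2042 has 31 days: 107 − 31 = 76 left.
April 2042 has 30 days: 76 − 30 = 46 left.
March 2042 has 31 days: 46 − 31 = 15 left.
February 2042 has 28 days; 28 − 15 = 13 → February 13, 2042.
Counting forward 8 months from February 13, 2042:
month 2 + 8 = 10 → October 2042.
Day 13 is valid in October, giving October 13, 2042.

October 13, 2042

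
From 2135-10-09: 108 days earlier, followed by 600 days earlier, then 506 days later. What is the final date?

Going back 108 days from October 9, 2135:
Going back 9 days from October 9, 2135 reaches the end of the previous month; 108 − 9 = 99 left.
September 2135 has 30 days: 99 − 30 = 69 left.
August 2135 has 31 days: 69 − 31 = 38 left.
July 2135 has 31 days: 38 − 31 = 7 left.
June 2135 has 30 days; 30 − 7 = 23 → June 23, 2135.
Subtracting 600 days from June 23, 2135:
Going back 23 days from June 23, 2135 reaches the end of the previous month; 600 − 23 = 577 left.
May 2135 has 31 days: 577 − 31 = 546 left.
April 2135 has 30 days: 546 − 30 = 516 left.
March 2135 has 31 days: 516 − 31 = 485 left.
February 2135 has 28 days (2135 is not a leap year): 485 − 28 = 457 left.
January 2135 has 31 days: 457 − 31 = 426 left.
December 2134 has 31 days: 426 − 31 = 395 left.
November 2134 has 30 days: 395 − 30 = 365 left.
October 2134 has 31 days: 365 − 31 = 334 left.
September 2134 has 30 days: 334 − 30 = 304 left.
August 2134 has 31 days: 304 − 31 = 273 left.
July 2134 has 31 days: 273 − 31 = 242 left.
June 2134 has 30 days: 242 − 30 = 212 left.
May 2134 has 31 days: 212 − 31 = 181 left.
April 2134 has 30 days: 181 − 30 = 151 left.
March 2134 has 31 days: 151 − 31 = 120 left.
February 2134 has 28 days (2134 is not a leap year): 120 − 28 = 92 left.
January 2134 has 31 days: 92 − 31 = 61 left.
December 2133 has 31 days: 61 − 31 = 30 left.
November 2133 has 30 days: 30 − 30 = 0 left.
October 2133 has 31 days; 31 − 0 = 31 → October 31, 2133.
Adding 506 days from October 31, 2133:
October has 31 days, so 31 − 31 = 0 days remain after October 31, 2133; 506 − 0 = 506 left.
November 2133 has 30 days: 506 − 30 = 476 left.
December 2133 has 31 days: 476 − 31 = 445 left.
January 2134 has 31 days: 445 − 31 = 414 left.
February 2134 has 28 days (2134 is not a leap year): 414 − 28 = 386 left.
March 2134 has 31 days: 386 − 31 = 355 left.
April 2134 has 30 days: 355 − 30 = 325 left.
May 2134 has 31 days: 325 − 31 = 294 left.
June 2134 has 30 days: 294 − 30 = 264 left.
July 2134 has 31 days: 264 − 31 = 233 left.
August 2134 has 31 days: 233 − 31 = 202 left.
September 2134 has 30 days: 202 − 30 = 172 left.
October 2134 has 31 days: 172 − 31 = 141 left.
November 2134 has 30 days: 141 − 30 = 111 left.
December 2134 has 31 days: 111 − 31 = 80 left.
January 2135 has 31 days: 80 − 31 = 49 left.
February 2135 has 28 days (2135 is not a leap year): 49 − 28 = 21 left.
21 days into March 2135 → March 21, 2135.

March 21, 2135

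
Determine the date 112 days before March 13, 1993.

November 21, 1992

Subtracting 112 days from March 13, 1993.
Going back 13 days from March 13, 1993 reaches the end of the previous month; 112 − 13 = 99 left.
February 1993 has 28 days (1993 is not a leap year): 99 − 28 = 71 left.
January 1993 has 31 days: 71 − 31 = 40 left.
December 1992 has 31 days: 40 − 31 = 9 left.
November 1992 has 30 days; 30 − 9 = 21 → November 21, 1992.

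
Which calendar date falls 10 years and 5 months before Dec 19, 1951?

Counting back 10 years and 5 months from December 19, 1951.
-10 years → 1941; month 12 − 5 = 7 → July 1941.
Day 19 is valid in July, giving July 19, 1941.

July 19, 1941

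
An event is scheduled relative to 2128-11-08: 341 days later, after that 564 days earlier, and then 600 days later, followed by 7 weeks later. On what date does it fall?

January 8, 2130

Counting forward 341 days from November 8, 2128:
November has 30 days, so 30 − 8 = 22 days remain after November 8, 2128; 341 − 22 = 319 left.
December 2128 has 31 days: 319 − 31 = 288 left.
January 2129 has 31 days: 288 − 31 = 257 left.
February 2129 has 28 days (2129 is not a leap year): 257 − 28 = 229 left.
March 2129 has 31 days: 229 − 31 = 198 left.
April 2129 has 30 days: 198 − 30 = 168 left.
May 2129 has 31 days: 168 − 31 = 137 left.
June 2129 has 30 days: 137 − 30 = 107 left.
July 2129 has 31 days: 107 − 31 = 76 left.
August 2129 has 31 days: 76 − 31 = 45 left.
September 2129 has 30 days: 45 − 30 = 15 left.
15 days into October 2129 → October 15, 2129.
Going back 564 days from October 15, 2129:
Going back 15 days from October 15, 2129 reaches the end of the previous month; 564 − 15 = 549 left.
September 2129 has 30 days: 549 − 30 = 519 left.
August 2129 has 31 days: 519 − 31 = 488 left.
July 2129 has 31 days: 488 − 31 = 457 left.
June 2129 has 30 days: 457 − 30 = 427 left.
May 2129 has 31 days: 427 − 31 = 396 left.
April 2129 has 30 days: 396 − 30 = 366 left.
March 2129 has 31 days: 366 − 31 = 335 left.
February 2129 has 28 days (2129 is not a leap year): 335 − 28 = 307 left.
January 2129 has 31 days: 307 − 31 = 276 left.
December 2128 has 31 days: 276 − 31 = 245 left.
November 2128 has 30 days: 245 − 30 = 215 left.
October 2128 has 31 days: 215 − 31 = 184 left.
September 2128 has 30 days: 184 − 30 = 154 left.
August 2128 has 31 days: 154 − 31 = 123 left.
July 2128 has 31 days: 123 − 31 = 92 left.
June 2128 has 30 days: 92 − 30 = 62 left.
May 2128 has 31 days: 62 − 31 = 31 left.
April 2128 has 30 days: 31 − 30 = 1 left.
March 2128 has 31 days; 31 − 1 = 30 → March 30, 2128.
Adding 600 days from March 30, 2128:
March has 31 days, so 31 − 30 = 1 day remains after March 30, 2128; 600 − 1 = 599 left.
April 2128 has 30 days: 599 − 30 = 569 left.
May 2128 has 31 days: 569 − 31 = 538 left.
June 2128 has 30 days: 538 − 30 = 508 left.
July 2128 has 31 days: 508 − 31 = 477 left.
August 2128 has 31 days: 477 − 31 = 446 left.
September 2128 has 30 days: 446 − 30 = 416 left.
October 2128 has 31 days: 416 − 31 = 385 left.
November 2128 has 30 days: 385 − 30 = 355 left.
December 2128 has 31 days: 355 − 31 = 324 left.
January 2129 has 31 days: 324 − 31 = 293 left.
February 2129 has 28 days (2129 is not a leap year): 293 − 28 = 265 left.
March 2129 has 31 days: 265 − 31 = 234 left.
April 2129 has 30 days: 234 − 30 = 204 left.
May 2129 has 31 days: 204 − 31 = 173 left.
June 2129 has 30 days: 173 − 30 = 143 left.
July 2129 has 31 days: 143 − 31 = 112 left.
August 2129 has 31 days: 112 − 31 = 81 left.
September 2129 has 30 days: 81 − 30 = 51 left.
October 2129 has 31 days: 51 − 31 = 20 left.
20 days into November 2129 → November 20, 2129.
Adding 7 weeks (= 49 days) from November 20, 2129:
November has 30 days, so 30 − 20 = 10 days remain after November 20, 2129; 49 − 10 = 39 left.
December 2129 has 31 days: 39 − 31 = 8 left.
8 days into January 2130 → January 8, 2130.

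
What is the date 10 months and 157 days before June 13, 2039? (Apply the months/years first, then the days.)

Counting back 10 months and 157 days from June 13, 2039: first the month/year part, then the days.
month 6 − 10 = -4, which is month 8 of year 2038 → August 2038.
Day 13 is valid in August, giving August 13, 2038.
Now subtract 157 days from August 13, 2038.
Going back 13 days from August 13, 2038 reaches the end of the previous month; 157 − 13 = 144 left.
July 2038 has 31 days: 144 − 31 = 113 left.
June 2038 has 30 days: 113 − 30 = 83 left.
May 2038 has 31 days: 83 − 31 = 52 left.
April 2038 has 30 days: 52 − 30 = 22 left.
March 2038 has 31 days; 31 − 22 = 9 → March 9, 2038.

March 9, 2038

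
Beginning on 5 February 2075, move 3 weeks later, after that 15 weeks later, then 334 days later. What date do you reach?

May 10, 2076

Adding 3 weeks (= 21 days) from February 5, 2075:
February has 28 days; 5 + 21 = 26, still in February.
Adding 15 weeks (= 105 days) from February 26, 2075:
February has 28 days, so 28 − 26 = 2 days remain after February 26, 2075; 105 − 2 = 103 left.
March 2075 has 31 days: 103 − 31 = 72 left.
April 2075 has 30 days: 72 − 30 = 42 left.
May 2075 has 31 days: 42 − 31 = 11 left.
11 days into June 2075 → June 11, 2075.
Adding 334 days from June 11, 2075:
June has 30 days, so 30 − 11 = 19 days remain after June 11, 2075; 334 − 19 = 315 left.
July 2075 has 31 days: 315 − 31 = 284 left.
August 2075 has 31 days: 284 − 31 = 253 left.
September 2075 has 30 days: 253 − 30 = 223 left.
October 2075 has 31 days: 223 − 31 = 192 left.
November 2075 has 30 days: 192 − 30 = 162 left.
December 2075 has 31 days: 162 − 31 = 131 left.
January 2076 has 31 days: 131 − 31 = 100 left.
February 2076 has 29 days (2076 is a leap year): 100 − 29 = 71 left.
March 2076 has 31 days: 71 − 31 = 40 left.
April 2076 has 30 days: 40 − 30 = 10 left.
10 days into May 2076 → May 10, 2076.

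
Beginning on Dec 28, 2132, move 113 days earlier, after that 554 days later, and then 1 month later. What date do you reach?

Going back 113 days from December 28, 2132:
Going back 28 days from December 28, 2132 reaches the end of the previous month; 113 − 28 = 85 left.
November 2132 has 30 days: 85 − 30 = 55 left.
October 2132 has 31 days: 55 − 31 = 24 left.
September 2132 has 30 days; 30 − 24 = 6 → September 6, 2132.
Advancing 554 days from September 6, 2132:
September has 30 days, so 30 − 6 = 24 days remain after September 6, 2132; 554 − 24 = 530 left.
October 2132 has 31 days: 530 − 31 = 499 left.
November 2132 has 30 days: 499 − 30 = 469 left.
December 2132 has 31 days: 469 − 31 = 438 left.
January 2133 has 31 days: 438 − 31 = 407 left.
February 2133 has 28 days (2133 is not a leap year): 407 − 28 = 379 left.
March 2133 has 31 days: 379 − 31 = 348 left.
April 2133 has 30 days: 348 − 30 = 318 left.
May 2133 has 31 days: 318 − 31 = 287 left.
June 2133 has 30 days: 287 − 30 = 257 left.
July 2133 has 31 days: 257 − 31 = 226 left.
August 2133 has 31 days: 226 − 31 = 195 left.
September 2133 has 30 days: 195 − 30 = 165 left.
October 2133 has 31 days: 165 − 31 = 134 left.
November 2133 has 30 days: 134 − 30 = 104 left.
December 2133 has 31 days: 104 − 31 = 73 left.
January 2134 has 31 days: 73 − 31 = 42 left.
February 2134 has 28 days (2134 is not a leap year): 42 − 28 = 14 left.
14 days into March 2134 → March 14, 2134.
Counting forward 1 month from March 14, 2134:
month 3 + 1 = 4 → April 2134.
Day 14 is valid in April, giving April 14, 2134.

April 14, 2134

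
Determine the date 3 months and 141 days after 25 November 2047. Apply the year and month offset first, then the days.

July 15, 2048

Adding 3 months and 141 days from November 25, 2047: first the month/year part, then the days.
month 11 + 3 = 14, which is month 2 of year 2048 → February 2048.
Day 25 is valid in February, giving February 25, 2048.
Now add 141 days from February 25, 2048.
February has 29 days, so 29 − 25 = 4 days remain after February 25, 2048; 141 − 4 = 137 left.
March 2048 has 31 days: 137 − 31 = 106 left.
April 2048 has 30 days: 106 − 30 = 76 left.
May 2048 has 31 days: 76 − 31 = 45 left.
June 2048 has 30 days: 45 − 30 = 15 left.
15 days into July 2048 → July 15, 2048.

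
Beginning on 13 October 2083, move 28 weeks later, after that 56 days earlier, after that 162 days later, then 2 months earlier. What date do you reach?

Advancing 28 weeks (= 196 days) from October 13, 2083:
October has 31 days, so 31 − 13 = 18 days remain after October 13, 2083; 196 − 18 = 178 left.
November 2083 has 30 days: 178 − 30 = 148 left.
December 2083 has 31 days: 148 − 31 = 117 left.
January 2084 has 31 days: 117 − 31 = 86 left.
February 2084 has 29 days (2084 is a leap year): 86 − 29 = 57 left.
March 2084 has 31 days: 57 − 31 = 26 left.
26 days into April 2084 → April 26, 2084.
Subtracting 56 days from April 26, 2084:
Going back 26 days from April 26, 2084 reaches the end of the previous month; 56 − 26 = 30 left.
March 2084 has 31 days; 31 − 30 = 1 → March 1, 2084.
Counting forward 162 days from March 1, 2084:
March has 31 days, so 31 − 1 = 30 days remain after March 1, 2084; 162 − 30 = 132 left.
April 2084 has 30 days: 132 − 30 = 102 left.
May 2084 has 31 days: 102 − 31 = 71 left.
June 2084 has 30 days: 71 − 30 = 41 left.
July 2084 has 31 days: 41 − 31 = 10 left.
10 days into August 2084 → August 10, 2084.
Going back 2 months from August 10, 2084:
month 8 − 2 = 6 → June 2084.
Day 10 is valid in June, giving June 10, 2084.

June 10, 2084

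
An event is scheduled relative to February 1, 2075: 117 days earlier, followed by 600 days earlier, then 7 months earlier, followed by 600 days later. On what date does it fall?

March 6, 2074

Subtracting 117 days from February 1, 2075:
Going back 1 day from February 1, 2075 reaches the end of the previous month; 117 − 1 = 116 left.
January 2075 has 31 days: 116 − 31 = 85 left.
December 2074 has 31 days: 85 − 31 = 54 left.
November 2074 has 30 days: 54 − 30 = 24 left.
October 2074 has 31 days; 31 − 24 = 7 → October 7, 2074.
Going back 600 days from October 7, 2074:
Going back 7 days from October 7, 2074 reaches the end of the previous month; 600 − 7 = 593 left.
September 2074 has 30 days: 593 − 30 = 563 left.
August 2074 has 31 days: 563 − 31 = 532 left.
July 2074 has 31 days: 532 − 31 = 501 left.
June 2074 has 30 days: 501 − 30 = 471 left.
May 2074 has 31 days: 471 − 31 = 440 left.
April 2074 has 30 days: 440 − 30 = 410 left.
March 2074 has 31 days: 410 − 31 = 379 left.
February 2074 has 28 days (2074 is not a leap year): 379 − 28 = 351 left.
January 2074 has 31 days: 351 − 31 = 320 left.
December 2073 has 31 days: 320 − 31 = 289 left.
November 2073 has 30 days: 289 − 30 = 259 left.
October 2073 has 31 days: 259 − 31 = 228 left.
September 2073 has 30 days: 228 − 30 = 198 left.
August 2073 has 31 days: 198 − 31 = 167 left.
July 2073 has 31 days: 167 − 31 = 136 left.
June 2073 has 30 days: 136 − 30 = 106 left.
May 2073 has 31 days: 106 − 31 = 75 left.
April 2073 has 30 days: 75 − 30 = 45 left.
March 2073 has 31 days: 45 − 31 = 14 left.
February 2073 has 28 days; 28 − 14 = 14 → February 14, 2073.
Counting back 7 months from February 14, 2073:
month 2 − 7 = -5, which is month 7 of year 2072 → July 2072.
Day 14 is valid in July, giving July 14, 2072.
Adding 600 days from July 14, 2072:
July has 31 days, so 31 − 14 = 17 days remain after July 14, 2072; 600 − 17 = 583 left.
August 2072 has 31 days: 583 − 31 = 552 left.
September 2072 has 30 days: 552 − 30 = 522 left.
October 2072 has 31 days: 522 − 31 = 491 left.
November 2072 has 30 days: 491 − 30 = 461 left.
December 2072 has 31 days: 461 − 31 = 430 left.
January 2073 has 31 days: 430 − 31 = 399 left.
February 2073 has 28 days (2073 is not a leap year): 399 − 28 = 371 left.
March 2073 has 31 days: 371 − 31 = 340 left.
April 2073 has 30 days: 340 − 30 = 310 left.
May 2073 has 31 days: 310 − 31 = 279 left.
June 2073 has 30 days: 279 − 30 = 249 left.
July 2073 has 31 days: 249 − 31 = 218 left.
August 2073 has 31 days: 218 − 31 = 187 left.
September 2073 has 30 days: 187 − 30 = 157 left.
October 2073 has 31 days: 157 − 31 = 126 left.
November 2073 has 30 days: 126 − 30 = 96 left.
December 2073 has 31 days: 96 − 31 = 65 left.
January 2074 has 31 days: 65 − 31 = 34 left.
February 2074 has 28 days (2074 is not a leap year): 34 − 28 = 6 left.
6 days into March 2074 → March 6, 2074.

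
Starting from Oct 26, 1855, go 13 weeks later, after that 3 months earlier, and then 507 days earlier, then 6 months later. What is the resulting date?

December 5, 1854

Adding 13 weeks (= 91 days) from October 26, 1855:
October has 31 days, so 31 − 26 = 5 days remain after October 26, 1855; 91 − 5 = 86 left.
November 1855 has 30 days: 86 − 30 = 56 left.
December 1855 has 31 days: 56 − 31 = 25 left.
25 days into January 1856 → January 25, 1856.
Counting back 3 months from January 25, 1856:
month 1 − 3 = -2, which is month 10 of year 1855 → October 1855.
Day 25 is valid in October, giving October 25, 1855.
Subtracting 507 days from October 25, 1855:
Going back 25 days from October 25, 1855 reaches the end of the previous month; 507 − 25 = 482 left.
September 1855 has 30 days: 482 − 30 = 452 left.
August 1855 has 31 days: 452 − 31 = 421 left.
July 1855 has 31 days: 421 − 31 = 390 left.
June 1855 has 30 days: 390 − 30 = 360 left.
May 1855 has 31 days: 360 − 31 = 329 left.
April 1855 has 30 days: 329 − 30 = 299 left.
March 1855 has 31 days: 299 − 31 = 268 left.
February 1855 has 28 days (1855 is not a leap year): 268 − 28 = 240 left.
January 1855 has 31 days: 240 − 31 = 209 left.
December 1854 has 31 days: 209 − 31 = 178 left.
November 1854 has 30 days: 178 − 30 = 148 left.
October 1854 has 31 days: 148 − 31 = 117 left.
September 1854 has 30 days: 117 − 30 = 87 left.
August 1854 has 31 days: 87 − 31 = 56 left.
July 1854 has 31 days: 56 − 31 = 25 left.
June 1854 has 30 days; 30 − 25 = 5 → June 5, 1854.
Advancing 6 months from June 5, 1854:
month 6 + 6 = 12 → December 1854.
Day 5 is valid in December, giving December 5, 1854.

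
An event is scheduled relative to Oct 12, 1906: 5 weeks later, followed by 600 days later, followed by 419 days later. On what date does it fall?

Advancing 5 weeks (= 35 days) from October 12, 1906:
October has 31 days, so 31 − 12 = 19 days remain after October 12, 1906; 35 − 19 = 16 left.
16 days into November 1906 → November 16, 1906.
Advancing 600 days from November 16, 1906:
November has 30 days, so 30 − 16 = 14 days remain after November 16, 1906; 600 − 14 = 586 left.
December 1906 has 31 days: 586 − 31 = 555 left.
January 1907 has 31 days: 555 − 31 = 524 left.
February 1907 has 28 days (1907 is not a leap year): 524 − 28 = 496 left.
March 1907 has 31 days: 496 − 31 = 465 left.
April 1907 has 30 days: 465 − 30 = 435 left.
May 1907 has 31 days: 435 − 31 = 404 left.
June 1907 has 30 days: 404 − 30 = 374 left.
July 1907 has 31 days: 374 − 31 = 343 left.
August 1907 has 31 days: 343 − 31 = 312 left.
September 1907 has 30 days: 312 − 30 = 282 left.
October 1907 has 31 days: 282 − 31 = 251 left.
November 1907 has 30 days: 251 − 30 = 221 left.
December 1907 has 31 days: 221 − 31 = 190 left.
January 1908 has 31 days: 190 − 31 = 159 left.
February 1908 has 29 days (1908 is a leap year): 159 − 29 = 130 left.
March 1908 has 31 days: 130 − 31 = 99 left.
April 1908 has 30 days: 99 − 30 = 69 left.
May 1908 has 31 days: 69 − 31 = 38 left.
June 1908 has 30 days: 38 − 30 = 8 left.
8 days into July 1908 → July 8, 1908.
Advancing 419 days from July 8, 1908:
July has 31 days, so 31 − 8 = 23 days remain after July 8, 1908; 419 − 23 = 396 left.
August 1908 has 31 days: 396 − 31 = 365 left.
September 1908 has 30 days: 365 − 30 = 335 left.
October 1908 has 31 days: 335 − 31 = 304 left.
November 1908 has 30 days: 304 − 30 = 274 left.
December 1908 has 31 days: 274 − 31 = 243 left.
January 1909 has 31 days: 243 − 31 = 212 left.
February 1909 has 28 days (1909 is not a leap year): 212 − 28 = 184 left.
March 1909 has 31 days: 184 − 31 = 153 left.
April 1909 has 30 days: 153 − 30 = 123 left.
May 1909 has 31 days: 123 − 31 = 92 left.
June 1909 has 30 days: 92 − 30 = 62 left.
July 1909 has 31 days: 62 − 31 = 31 left.
31 days into August 1909 → August 31, 1909.

August 31, 1909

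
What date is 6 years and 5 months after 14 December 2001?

Adding 6 years and 5 months from December 14, 2001.
+6 years → 2007; month 12 + 5 = 17, which is month 5 of year 2008 → May 2008.
Day 14 is valid in May, giving May 14, 2008.

May 14, 2008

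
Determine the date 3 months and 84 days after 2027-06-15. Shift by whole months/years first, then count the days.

December 8, 2027

Advancing 3 months and 84 days from June 15, 2027: first the month/year part, then the days.
month 6 + 3 = 9 → September 2027.
Day 15 is valid in September, giving September 15, 2027.
Now add 84 days from September 15, 2027.
September has 30 days, so 30 − 15 = 15 days remain after September 15, 2027; 84 − 15 = 69 left.
October 2027 has 31 days: 69 − 31 = 38 left.
November 2027 has 30 days: 38 − 30 = 8 left.
8 days into December 2027 → December 8, 2027.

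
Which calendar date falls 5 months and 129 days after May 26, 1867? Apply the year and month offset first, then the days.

March 3, 1868

Advancing 5 months and 129 days from May 26, 1867: first the month/year part, then the days.
month 5 + 5 = 10 → October 1867.
Day 26 is valid in October, giving October 26, 1867.
Now add 129 days from October 26, 1867.
October has 31 days, so 31 − 26 = 5 days remain after October 26, 1867; 129 − 5 = 124 left.
November 1867 has 30 days: 124 − 30 = 94 left.
December 1867 has 31 days: 94 − 31 = 63 left.
January 1868 has 31 days: 63 − 31 = 32 left.
February 1868 has 29 days (1868 is a leap year): 32 − 29 = 3 left.
3 days into March 1868 → March 3, 1868.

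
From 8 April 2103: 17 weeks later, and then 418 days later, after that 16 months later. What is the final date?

Adding 17 weeks (= 119 days) from April 8, 2103:
April has 30 days, so 30 − 8 = 22 days remain after April 8, 2103; 119 − 22 = 97 left.
May 2103 has 31 days: 97 − 31 = 66 left.
June 2103 has 30 days: 66 − 30 = 36 left.
July 2103 has 31 days: 36 − 31 = 5 left.
5 days into August 2103 → August 5, 2103.
Advancing 418 days from August 5, 2103:
August has 31 days, so 31 − 5 = 26 days remain after August 5, 2103; 418 − 26 = 392 left.
September 2103 has 30 days: 392 − 30 = 362 left.
October 2103 has 31 days: 362 − 31 = 331 left.
November 2103 has 30 days: 331 − 30 = 301 left.
December 2103 has 31 days: 301 − 31 = 270 left.
January 2104 has 31 days: 270 − 31 = 239 left.
February 2104 has 29 days (2104 is a leap year): 239 − 29 = 210 left.
March 2104 has 31 days: 210 − 31 = 179 left.
April 2104 has 30 days: 179 − 30 = 149 left.
May 2104 has 31 days: 149 − 31 = 118 left.
June 2104 has 30 days: 118 − 30 = 88 left.
July 2104 has 31 days: 88 − 31 = 57 left.
August 2104 has 31 days: 57 − 31 = 26 left.
26 days into September 2104 → September 26, 2104.
Advancing 16 months from September 26, 2104:
month 9 + 16 = 25, which is month 1 of year 2106 → January 2106.
Day 26 is valid in January, giving January 26, 2106.

January 26, 2106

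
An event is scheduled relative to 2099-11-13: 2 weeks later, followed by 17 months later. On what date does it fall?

Counting forward 2 weeks (= 14 days) from November 13, 2099:
November has 30 days; 13 + 14 = 27, still in November.
Counting forward 17 months from November 27, 2099:
month 11 + 17 = 28, which is month 4 of year 2101 → April 2101.
Day 27 is valid in April, giving April 27, 2101.

April 27, 2101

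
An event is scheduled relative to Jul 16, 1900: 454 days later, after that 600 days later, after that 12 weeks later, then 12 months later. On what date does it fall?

August 28, 1904

Counting forward 454 days from July 16, 1900:
July has 31 days, so 31 − 16 = 15 days remain after July 16, 1900; 454 − 15 = 439 left.
August 1900 has 31 days: 439 − 31 = 408 left.
September 1900 has 30 days: 408 − 30 = 378 left.
October 1900 has 31 days: 378 − 31 = 347 left.
November 1900 has 30 days: 347 − 30 = 317 left.
December 1900 has 31 days: 317 − 31 = 286 left.
January 1901 has 31 days: 286 − 31 = 255 left.
February 1901 has 28 days (1901 is not a leap year): 255 − 28 = 227 left.
March 1901 has 31 days: 227 − 31 = 196 left.
April 1901 has 30 days: 196 − 30 = 166 left.
May 1901 has 31 days: 166 − 31 = 135 left.
June 1901 has 30 days: 135 − 30 = 105 left.
July 1901 has 31 days: 105 − 31 = 74 left.
August 1901 has 31 days: 74 − 31 = 43 left.
September 1901 has 30 days: 43 − 30 = 13 left.
13 days into October 1901 → October 13, 1901.
Adding 600 days from October 13, 1901:
October has 31 days, so 31 − 13 = 18 days remain after October 13, 1901; 600 − 18 = 582 left.
November 1901 has 30 days: 582 − 30 = 552 left.
December 1901 has 31 days: 552 − 31 = 521 left.
January 1902 has 31 days: 521 − 31 = 490 left.
February 1902 has 28 days (1902 is not a leap year): 490 − 28 = 462 left.
March 1902 has 31 days: 462 − 31 = 431 left.
April 1902 has 30 days: 431 − 30 = 401 left.
May 1902 has 31 days: 401 − 31 = 370 left.
June 1902 has 30 days: 370 − 30 = 340 left.
July 1902 has 31 days: 340 − 31 = 309 left.
August 1902 has 31 days: 309 − 31 = 278 left.
September 1902 has 30 days: 278 − 30 = 248 left.
October 1902 has 31 days: 248 − 31 = 217 left.
November 1902 has 30 days: 217 − 30 = 187 left.
December 1902 has 31 days: 187 − 31 = 156 left.
January 1903 has 31 days: 156 − 31 = 125 left.
February 1903 has 28 days (1903 is not a leap year): 125 − 28 = 97 left.
March 1903 has 31 days: 97 − 31 = 66 left.
April 1903 has 30 days: 66 − 30 = 36 left.
May 1903 has 31 days: 36 − 31 = 5 left.
5 days into June 1903 → June 5, 1903.
Counting forward 12 weeks (= 84 days) from June 5, 1903:
June has 30 days, so 30 − 5 = 25 days remain after June 5, 1903; 84 − 25 = 59 left.
July 1903 has 31 days: 59 − 31 = 28 left.
28 days into August 1903 → August 28, 1903.
Advancing 12 months from August 28, 1903:
month 8 + 12 = 20, which is month 8 of year 1904 → August 1904.
Day 28 is valid in August, giving August 28, 1904.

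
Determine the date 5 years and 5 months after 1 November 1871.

April 1, 1877

Advancing 5 years and 5 months from November 1, 1871.
+5 years → 1876; month 11 + 5 = 16, which is month 4 of year 1877 → April 1877.
Day 1 is valid in April, giving April 1, 1877.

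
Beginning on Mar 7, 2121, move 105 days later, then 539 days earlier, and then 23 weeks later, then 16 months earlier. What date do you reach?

February 7, 2119

Advancing 105 days from March 7, 2121:
March has 31 days, so 31 − 7 = 24 days remain after March 7, 2121; 105 − 24 = 81 left.
April 2121 has 30 days: 81 − 30 = 51 left.
May 2121 has 31 days: 51 − 31 = 20 left.
20 days into June 2121 → June 20, 2121.
Counting back 539 days from June 20, 2121:
Going back 20 days from June 20, 2121 reaches the end of the previous month; 539 − 20 = 519 left.
May 2121 has 31 days: 519 − 31 = 488 left.
April 2121 has 30 days: 488 − 30 = 458 left.
March 2121 has 31 days: 458 − 31 = 427 left.
February 2121 has 28 days (2121 is not a leap year): 427 − 28 = 399 left.
January 2121 has 31 days: 399 − 31 = 368 left.
December 2120 has 31 days: 368 − 31 = 337 left.
November 2120 has 30 days: 337 − 30 = 307 left.
October 2120 has 31 days: 307 − 31 = 276 left.
September 2120 has 30 days: 276 − 30 = 246 left.
August 2120 has 31 days: 246 − 31 = 215 left.
July 2120 has 31 days: 215 − 31 = 184 left.
June 2120 has 30 days: 184 − 30 = 154 left.
May 2120 has 31 days: 154 − 31 = 123 left.
April 2120 has 30 days: 123 − 30 = 93 left.
March 2120 has 31 days: 93 − 31 = 62 left.
February 2120 has 29 days (2120 is a leap year): 62 − 29 = 33 left.
January 2120 has 31 days: 33 − 31 = 2 left.
December 2119 has 31 days; 31 − 2 = 29 → December 29, 2119.
Counting forward 23 weeks (= 161 days) from December 29, 2119:
December has 31 days, so 31 − 29 = 2 days remain after December 29, 2119; 161 − 2 = 159 left.
January 2120 has 31 days: 159 − 31 = 128 left.
February 2120 has 29 days (2120 is a leap year): 128 − 29 = 99 left.
March 2120 has 31 days: 99 − 31 = 68 left.
April 2120 has 30 days: 68 − 30 = 38 left.
May 2120 has 31 days: 38 − 31 = 7 left.
7 days into June 2120 → June 7, 2120.
Subtracting 16 months from June 7, 2120:
month 6 − 16 = -10, which is month 2 of year 2119 → February 2119.
Day 7 is valid in February, giving February 7, 2119.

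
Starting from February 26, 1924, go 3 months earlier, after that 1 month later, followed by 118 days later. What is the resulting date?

April 22, 1924

Counting back 3 months from February 26, 1924:
month 2 − 3 = -1, which is month 11 of year 1923 → November 1923.
Day 26 is valid in November, giving November 26, 1923.
Advancing 1 month from November 26, 1923:
month 11 + 1 = 12 → December 1923.
Day 26 is valid in December, giving December 26, 1923.
Counting forward 118 days from December 26, 1923:
December has 31 days, so 31 − 26 = 5 days remain after December 26, 1923; 118 − 5 = 113 left.
January 1924 has 31 days: 113 − 31 = 82 left.
February 1924 has 29 days (1924 is a leap year): 82 − 29 = 53 left.
March 1924 has 31 days: 53 − 31 = 22 left.
22 days into April 1924 → April 22, 1924.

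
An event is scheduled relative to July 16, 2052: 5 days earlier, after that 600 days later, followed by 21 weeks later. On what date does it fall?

July 28, 2054

Counting back 5 days from July 16, 2052:
16 − 5 = 11, still in July 2052.
Adding 600 days from July 11, 2052:
July has 31 days, so 31 − 11 = 20 days remain after July 11, 2052; 600 − 20 = 580 left.
August 2052 has 31 days: 580 − 31 = 549 left.
September 2052 has 30 days: 549 − 30 = 519 left.
October 2052 has 31 days: 519 − 31 = 488 left.
November 2052 has 30 days: 488 − 30 = 458 left.
December 2052 has 31 days: 458 − 31 = 427 left.
January 2053 has 31 days: 427 − 31 = 396 left.
February 2053 has 28 days (2053 is not a leap year): 396 − 28 = 368 left.
March 2053 has 31 days: 368 − 31 = 337 left.
April 2053 has 30 days: 337 − 30 = 307 left.
May 2053 has 31 days: 307 − 31 = 276 left.
June 2053 has 30 days: 276 − 30 = 246 left.
July 2053 has 31 days: 246 − 31 = 215 left.
August 2053 has 31 days: 215 − 31 = 184 left.
September 2053 has 30 days: 184 − 30 = 154 left.
October 2053 has 31 days: 154 − 31 = 123 left.
November 2053 has 30 days: 123 − 30 = 93 left.
December 2053 has 31 days: 93 − 31 = 62 left.
January 2054 has 31 days: 62 − 31 = 31 left.
February 2054 has 28 days (2054 is not a leap year): 31 − 28 = 3 left.
3 days into March 2054 → March 3, 2054.
Advancing 21 weeks (= 147 days) from March 3, 2054:
March has 31 days, so 31 − 3 = 28 days remain after March 3, 2054; 147 − 28 = 119 left.
April 2054 has 30 days: 119 − 30 = 89 left.
May 2054 has 31 days: 89 − 31 = 58 left.
June 2054 has 30 days: 58 − 30 = 28 left.
28 days into July 2054 → July 28, 2054.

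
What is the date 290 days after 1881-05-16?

March 2, 1882

Adding 290 days from May 16, 1881.
May has 31 days, so 31 − 16 = 15 days remain after May 16, 1881; 290 − 15 = 275 left.
June 1881 has 30 days: 275 − 30 = 245 left.
July 1881 has 31 days: 245 − 31 = 214 left.
August 1881 has 31 days: 214 − 31 = 183 left.
September 1881 has 30 days: 183 − 30 = 153 left.
October 1881 has 31 days: 153 − 31 = 122 left.
November 1881 has 30 days: 122 − 30 = 92 left.
December 1881 has 31 days: 92 − 31 = 61 left.
January 1882 has 31 days: 61 − 31 = 30 left.
February 1882 has 28 days (1882 is not a leap year): 30 − 28 = 2 left.
2 days into March 1882 → March 2, 1882.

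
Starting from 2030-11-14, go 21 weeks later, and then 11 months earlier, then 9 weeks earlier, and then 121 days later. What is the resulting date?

July 7, 2030

Advancing 21 weeks (= 147 days) from November 14, 2030:
November has 30 days, so 30 − 14 = 16 days remain after November 14, 2030; 147 − 16 = 131 left.
December 2030 has 31 days: 131 − 31 = 100 left.
January 2031 has 31 days: 100 − 31 = 69 left.
February 2031 has 28 days (2031 is not a leap year): 69 − 28 = 41 left.
March 2031 has 31 days: 41 − 31 = 10 left.
10 days into April 2031 → April 10, 2031.
Subtracting 11 months from April 10, 2031:
month 4 − 11 = -7, which is month 5 of year 2030 → May 2030.
Day 10 is valid in May, giving May 10, 2030.
Counting back 9 weeks (= 63 days) from May 10, 2030:
Going back 10 days from May 10, 2030 reaches the end of the previous month; 63 − 10 = 53 left.
April 2030 has 30 days: 53 − 30 = 23 left.
March 2030 has 31 days; 31 − 23 = 8 → March 8, 2030.
Counting forward 121 days from March 8, 2030:
March has 31 days, so 31 − 8 = 23 days remain after March 8, 2030; 121 − 23 = 98 left.
April 2030 has 30 days: 98 − 30 = 68 left.
May 2030 has 31 days: 68 − 31 = 37 left.
June 2030 has 30 days: 37 − 30 = 7 left.
7 days into July 2030 → July 7, 2030.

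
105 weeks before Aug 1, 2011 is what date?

Subtracting 105 weeks = 735 days from August 1, 2011.
Going back 1 day from August 1, 2011 reaches the end of the previous month; 735 − 1 = 734 left.
July 2011 has 31 days: 734 − 31 = 703 left.
June 2011 has 30 days: 703 − 30 = 673 left.
May 2011 has 31 days: 673 − 31 = 642 left.
April 2011 has 30 days: 642 − 30 = 612 left.
March 2011 has 31 days: 612 − 31 = 581 left.
February 2011 has 28 days (2011 is not a leap year): 581 − 28 = 553 left.
January 2011 has 31 days: 553 − 31 = 522 left.
December 2010 has 31 days: 522 − 31 = 491 left.
November 2010 has 30 days: 491 − 30 = 461 left.
October 2010 has 31 days: 461 − 31 = 430 left.
September 2010 has 30 days: 430 − 30 = 400 left.
August 2010 has 31 days: 400 − 31 = 369 left.
July 2010 has 31 days: 369 − 31 = 338 left.
June 2010 has 30 days: 338 − 30 = 308 left.
May 2010 has 31 days: 308 − 31 = 277 left.
April 2010 has 30 days: 277 − 30 = 247 left.
March 2010 has 31 days: 247 − 31 = 216 left.
February 2010 has 28 days (2010 is not a leap year): 216 − 28 = 188 left.
January 2010 has 31 days: 188 − 31 = 157 left.
December 2009 has 31 days: 157 − 31 = 126 left.
November 2009 has 30 days: 126 − 30 = 96 left.
October 2009 has 31 days: 96 − 31 = 65 left.
September 2009 has 30 days: 65 − 30 = 35 left.
August 2009 has 31 days: 35 − 31 = 4 left.
July 2009 has 31 days; 31 − 4 = 27 → July 27, 2009.

July 27, 2009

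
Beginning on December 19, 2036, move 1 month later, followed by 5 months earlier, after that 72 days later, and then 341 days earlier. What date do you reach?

November 24, 2035

Counting forward 1 month from December 19, 2036:
month 12 + 1 = 13, which is month 1 of year 2037 → January 2037.
Day 19 is valid in January, giving January 19, 2037.
Subtracting 5 months from January 19, 2037:
month 1 − 5 = -4, which is month 8 of year 2036 → August 2036.
Day 19 is valid in August, giving August 19, 2036.
Counting forward 72 days from August 19, 2036:
August has 31 days, so 31 − 19 = 12 days remain after August 19, 2036; 72 − 12 = 60 left.
September 2036 has 30 days: 60 − 30 = 30 left.
30 days into October 2036 → October 30, 2036.
Subtracting 341 days from October 30, 2036:
Going back 30 days from October 30, 2036 reaches the end of the previous month; 341 − 30 = 311 left.
September 2036 has 30 days: 311 − 30 = 281 left.
August 2036 has 31 days: 281 − 31 = 250 left.
July 2036 has 31 days: 250 − 31 = 219 left.
June 2036 has 30 days: 219 − 30 = 189 left.
May 2036 has 31 days: 189 − 31 = 158 left.
April 2036 has 30 days: 158 − 30 = 128 left.
March 2036 has 31 days: 128 − 31 = 97 left.
February 2036 has 29 days (2036 is a leap year): 97 − 29 = 68 left.
January 2036 has 31 days: 68 − 31 = 37 left.
December 2035 has 31 days: 37 − 31 = 6 left.
November 2035 has 30 days; 30 − 6 = 24 → November 24, 2035.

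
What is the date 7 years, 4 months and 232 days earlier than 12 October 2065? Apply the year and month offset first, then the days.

October 23, 2057

Going back 7 years, 4 months and 232 days from October 12, 2065: first the month/year part, then the days.
-7 years → 2058; month 10 − 4 = 6 → June 2058.
Day 12 is valid in June, giving June 12, 2058.
Now subtract 232 days from June 12, 2058.
Going back 12 days from June 12, 2058 reaches the end of the previous month; 232 − 12 = 220 left.
May 2058 has 31 days: 220 − 31 = 189 left.
April 2058 has 30 days: 189 − 30 = 159 left.
March 2058 has 31 days: 159 − 31 = 128 left.
February 2058 has 28 days (2058 is not a leap year): 128 − 28 = 100 left.
January 2058 has 31 days: 100 − 31 = 69 left.
December 2057 has 31 days: 69 − 31 = 38 left.
November 2057 has 30 days: 38 − 30 = 8 left.
October 2057 has 31 days; 31 − 8 = 23 → October 23, 2057.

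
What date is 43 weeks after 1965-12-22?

Adding 43 weeks = 301 days from December 22, 1965.
December has 31 days, so 31 − 22 = 9 days remain after December 22, 1965; 301 − 9 = 292 left.
January 1966 has 31 days: 292 − 31 = 261 left.
February 1966 has 28 days (1966 is not a leap year): 261 − 28 = 233 left.
March 1966 has 31 days: 233 − 31 = 202 left.
April 1966 has 30 days: 202 − 30 = 172 left.
May 1966 has 31 days: 172 − 31 = 141 left.
June 1966 has 30 days: 141 − 30 = 111 left.
July 1966 has 31 days: 111 − 31 = 80 left.
August 1966 has 31 days: 80 − 31 = 49 left.
September 1966 has 30 days: 49 − 30 = 19 left.
19 days into October 1966 → October 19, 1966.

October 19, 1966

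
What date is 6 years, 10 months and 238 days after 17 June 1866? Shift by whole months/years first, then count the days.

December 11, 1873

Advancing 6 years, 10 months and 238 days from June 17, 1866: first the month/year part, then the days.
+6 years → 1872; month 6 + 10 = 16, which is month 4 of year 1873 → April 1873.
Day 17 is valid in April, giving April 17, 1873.
Now add 238 days from April 17, 1873.
April has 30 days, so 30 − 17 = 13 days remain after April 17, 1873; 238 − 13 = 225 left.
May 1873 has 31 days: 225 − 31 = 194 left.
June 1873 has 30 days: 194 − 30 = 164 left.
July 1873 has 31 days: 164 − 31 = 133 left.
August 1873 has 31 days: 133 − 31 = 102 left.
September 1873 has 30 days: 102 − 30 = 72 left.
October 1873 has 31 days: 72 − 31 = 41 left.
November 1873 has 30 days: 41 − 30 = 11 left.
11 days into December 1873 → December 11, 1873.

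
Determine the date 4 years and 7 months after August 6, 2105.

March 6, 2110

Adding 4 years and 7 months from August 6, 2105.
+4 years → 2109; month 8 + 7 = 15, which is month 3 of year 2110 → March 2110.
Day 6 is valid in March, giving March 6, 2110.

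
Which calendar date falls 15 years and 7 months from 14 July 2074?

Counting forward 15 years and 7 months from July 14, 2074.
+15 years → 2089; month 7 + 7 = 14, which is month 2 of year 2090 → February 2090.
Day 14 is valid in February, giving February 14, 2090.

February 14, 2090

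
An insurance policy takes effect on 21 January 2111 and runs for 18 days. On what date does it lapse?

Counting forward 18 days from January 21, 2111.
January has 31 days, so 31 − 21 = 10 days remain after January 21, 2111; 18 − 10 = 8 left.
8 days into February 2111 → February 8, 2111.

February 8, 2111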